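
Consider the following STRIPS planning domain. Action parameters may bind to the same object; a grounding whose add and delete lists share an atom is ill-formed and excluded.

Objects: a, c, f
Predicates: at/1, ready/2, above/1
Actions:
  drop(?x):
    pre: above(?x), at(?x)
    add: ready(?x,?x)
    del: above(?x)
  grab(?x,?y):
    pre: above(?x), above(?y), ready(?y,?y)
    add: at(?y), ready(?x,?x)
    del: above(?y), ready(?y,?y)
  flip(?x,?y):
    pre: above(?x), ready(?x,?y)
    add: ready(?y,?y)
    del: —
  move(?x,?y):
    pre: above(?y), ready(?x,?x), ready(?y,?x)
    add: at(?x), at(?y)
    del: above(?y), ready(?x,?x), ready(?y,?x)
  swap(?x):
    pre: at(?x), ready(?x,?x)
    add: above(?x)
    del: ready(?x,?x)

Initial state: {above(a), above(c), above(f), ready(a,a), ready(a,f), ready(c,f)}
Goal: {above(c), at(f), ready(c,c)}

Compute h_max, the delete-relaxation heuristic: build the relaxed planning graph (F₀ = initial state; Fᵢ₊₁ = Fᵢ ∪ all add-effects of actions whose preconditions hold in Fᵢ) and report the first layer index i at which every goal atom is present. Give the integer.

2

F0 = init (6 atoms)
F1 = F0 ∪ {at(a), ready(c,c), ready(f,f)}  (9 atoms)
F2 = F1 ∪ {at(c), at(f)}  (11 atoms)
goal ⊆ F2  ⇒  h_max = 2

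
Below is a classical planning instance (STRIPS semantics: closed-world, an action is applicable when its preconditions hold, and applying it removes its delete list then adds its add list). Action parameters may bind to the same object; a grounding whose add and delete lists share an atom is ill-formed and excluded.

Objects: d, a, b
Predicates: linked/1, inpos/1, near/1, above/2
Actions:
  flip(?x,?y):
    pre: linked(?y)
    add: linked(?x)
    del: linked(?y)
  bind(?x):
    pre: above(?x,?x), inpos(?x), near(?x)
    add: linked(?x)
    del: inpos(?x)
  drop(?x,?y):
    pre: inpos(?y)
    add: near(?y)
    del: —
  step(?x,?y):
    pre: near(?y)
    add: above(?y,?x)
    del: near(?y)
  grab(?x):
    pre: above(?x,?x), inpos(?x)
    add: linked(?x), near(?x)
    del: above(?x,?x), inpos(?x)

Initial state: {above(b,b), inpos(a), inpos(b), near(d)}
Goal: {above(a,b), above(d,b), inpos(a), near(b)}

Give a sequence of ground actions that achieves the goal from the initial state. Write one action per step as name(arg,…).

1. drop(d,a)  →  {above(b,b), inpos(a), inpos(b), near(a), near(d)}
2. drop(d,b)  →  {above(b,b), inpos(a), inpos(b), near(a), near(b), near(d)}
3. step(b,d)  →  {above(b,b), above(d,b), inpos(a), inpos(b), near(a), near(b)}
4. step(b,a)  →  {above(a,b), above(b,b), above(d,b), inpos(a), inpos(b), near(b)}

drop(d,a); drop(d,b); step(b,d); step(b,a)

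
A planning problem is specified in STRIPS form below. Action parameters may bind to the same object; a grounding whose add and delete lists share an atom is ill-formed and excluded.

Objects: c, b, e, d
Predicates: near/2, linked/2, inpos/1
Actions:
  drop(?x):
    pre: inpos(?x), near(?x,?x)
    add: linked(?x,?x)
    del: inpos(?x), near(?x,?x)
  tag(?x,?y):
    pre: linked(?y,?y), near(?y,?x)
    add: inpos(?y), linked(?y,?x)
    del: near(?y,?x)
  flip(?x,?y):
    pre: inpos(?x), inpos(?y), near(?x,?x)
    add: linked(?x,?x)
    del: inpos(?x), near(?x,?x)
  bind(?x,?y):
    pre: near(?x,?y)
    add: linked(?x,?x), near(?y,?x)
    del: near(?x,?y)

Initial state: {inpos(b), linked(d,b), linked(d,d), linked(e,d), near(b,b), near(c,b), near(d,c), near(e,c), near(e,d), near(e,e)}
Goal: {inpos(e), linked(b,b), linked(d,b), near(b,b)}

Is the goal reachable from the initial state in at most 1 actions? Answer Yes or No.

1. bind(c,b)  →  {inpos(b), linked(c,c), linked(d,b), linked(d,d), linked(e,d), near(b,b), near(b,c), near(d,c), near(e,c), near(e,d), near(e,e)}
2. bind(b,c)  →  {inpos(b), linked(b,b), linked(c,c), linked(d,b), linked(d,d), linked(e,d), near(b,b), near(c,b), near(d,c), near(e,c), near(e,d), near(e,e)}
3. bind(e,c)  →  {inpos(b), linked(b,b), linked(c,c), linked(d,b), linked(d,d), linked(e,d), linked(e,e), near(b,b), near(c,b), near(c,e), near(d,c), near(e,d), near(e,e)}
4. tag(e,e)  →  {inpos(b), inpos(e), linked(b,b), linked(c,c), linked(d,b), linked(d,d), linked(e,d), linked(e,e), near(b,b), near(c,b), near(c,e), near(d,c), near(e,d)}
optimal plan length = 4; 4 > 1

No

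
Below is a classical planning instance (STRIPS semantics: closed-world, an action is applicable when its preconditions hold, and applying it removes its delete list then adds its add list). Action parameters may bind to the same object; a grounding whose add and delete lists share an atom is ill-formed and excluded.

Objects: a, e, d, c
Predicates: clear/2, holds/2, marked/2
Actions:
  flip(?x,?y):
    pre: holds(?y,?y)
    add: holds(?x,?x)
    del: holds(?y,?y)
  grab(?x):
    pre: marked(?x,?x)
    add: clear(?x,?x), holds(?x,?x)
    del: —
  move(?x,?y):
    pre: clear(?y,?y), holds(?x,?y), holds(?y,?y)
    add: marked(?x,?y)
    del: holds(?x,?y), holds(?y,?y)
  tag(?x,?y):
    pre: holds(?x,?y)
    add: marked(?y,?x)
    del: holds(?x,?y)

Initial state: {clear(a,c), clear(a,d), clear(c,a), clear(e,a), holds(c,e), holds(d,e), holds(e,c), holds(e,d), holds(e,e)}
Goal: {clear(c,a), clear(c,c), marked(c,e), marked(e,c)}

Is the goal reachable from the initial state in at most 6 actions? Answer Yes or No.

Yes

1. flip(c,e)  →  {clear(a,c), clear(a,d), clear(c,a), clear(e,a), holds(c,c), holds(c,e), holds(d,e), holds(e,c), holds(e,d)}
2. tag(e,c)  →  {clear(a,c), clear(a,d), clear(c,a), clear(e,a), holds(c,c), holds(c,e), holds(d,e), holds(e,d), marked(c,e)}
3. tag(c,e)  →  {clear(a,c), clear(a,d), clear(c,a), clear(e,a), holds(c,c), holds(d,e), holds(e,d), marked(c,e), marked(e,c)}
4. tag(c,c)  →  {clear(a,c), clear(a,d), clear(c,a), clear(e,a), holds(d,e), holds(e,d), marked(c,c), marked(c,e), marked(e,c)}
5. grab(c)  →  {clear(a,c), clear(a,d), clear(c,a), clear(c,c), clear(e,a), holds(c,c), holds(d,e), holds(e,d), marked(c,c), marked(c,e), marked(e,c)}
optimal plan length = 5; 5 ≤ 6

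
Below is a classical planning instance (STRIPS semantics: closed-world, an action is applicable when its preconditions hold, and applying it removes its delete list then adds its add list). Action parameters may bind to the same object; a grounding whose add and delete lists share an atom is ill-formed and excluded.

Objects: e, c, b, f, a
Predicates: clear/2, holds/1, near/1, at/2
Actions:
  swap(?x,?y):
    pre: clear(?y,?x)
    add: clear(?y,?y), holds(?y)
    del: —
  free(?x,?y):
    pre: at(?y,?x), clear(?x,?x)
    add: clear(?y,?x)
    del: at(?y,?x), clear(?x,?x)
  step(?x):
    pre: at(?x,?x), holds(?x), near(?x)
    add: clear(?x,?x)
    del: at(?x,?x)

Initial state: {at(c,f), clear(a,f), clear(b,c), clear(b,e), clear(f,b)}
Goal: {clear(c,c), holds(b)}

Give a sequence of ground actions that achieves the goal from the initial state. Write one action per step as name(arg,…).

swap(e,b); swap(b,f); free(f,c); swap(f,c)

1. swap(e,b)  →  {at(c,f), clear(a,f), clear(b,b), clear(b,c), clear(b,e), clear(f,b), holds(b)}
2. swap(b,f)  →  {at(c,f), clear(a,f), clear(b,b), clear(b,c), clear(b,e), clear(f,b), clear(f,f), holds(b), holds(f)}
3. free(f,c)  →  {clear(a,f), clear(b,b), clear(b,c), clear(b,e), clear(c,f), clear(f,b), holds(b), holds(f)}
4. swap(f,c)  →  {clear(a,f), clear(b,b), clear(b,c), clear(b,e), clear(c,c), clear(c,f), clear(f,b), holds(b), holds(c), holds(f)}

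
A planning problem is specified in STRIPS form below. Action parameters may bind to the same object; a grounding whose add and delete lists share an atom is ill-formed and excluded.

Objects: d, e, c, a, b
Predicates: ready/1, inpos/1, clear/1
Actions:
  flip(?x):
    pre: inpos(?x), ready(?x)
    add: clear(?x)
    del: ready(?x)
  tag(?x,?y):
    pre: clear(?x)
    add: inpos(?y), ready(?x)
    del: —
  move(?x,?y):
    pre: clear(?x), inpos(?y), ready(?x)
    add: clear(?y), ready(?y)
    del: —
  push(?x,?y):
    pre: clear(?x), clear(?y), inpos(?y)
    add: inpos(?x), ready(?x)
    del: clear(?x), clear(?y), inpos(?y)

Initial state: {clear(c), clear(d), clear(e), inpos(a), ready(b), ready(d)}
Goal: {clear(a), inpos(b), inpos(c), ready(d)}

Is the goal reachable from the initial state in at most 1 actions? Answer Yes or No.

1. tag(d,c)  →  {clear(c), clear(d), clear(e), inpos(a), inpos(c), ready(b), ready(d)}
2. tag(d,b)  →  {clear(c), clear(d), clear(e), inpos(a), inpos(b), inpos(c), ready(b), ready(d)}
3. move(d,a)  →  {clear(a), clear(c), clear(d), clear(e), inpos(a), inpos(b), inpos(c), ready(a), ready(b), ready(d)}
optimal plan length = 3; 3 > 1

No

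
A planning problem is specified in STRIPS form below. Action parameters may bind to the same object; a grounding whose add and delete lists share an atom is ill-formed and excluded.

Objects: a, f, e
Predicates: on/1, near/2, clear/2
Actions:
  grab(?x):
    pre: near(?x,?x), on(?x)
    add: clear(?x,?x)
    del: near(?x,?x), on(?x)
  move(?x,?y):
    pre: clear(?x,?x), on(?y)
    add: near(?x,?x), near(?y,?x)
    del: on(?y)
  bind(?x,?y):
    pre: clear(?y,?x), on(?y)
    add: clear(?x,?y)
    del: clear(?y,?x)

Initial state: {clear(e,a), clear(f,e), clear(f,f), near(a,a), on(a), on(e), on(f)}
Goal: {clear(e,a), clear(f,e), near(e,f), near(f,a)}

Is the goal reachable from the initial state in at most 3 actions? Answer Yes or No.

Yes

1. grab(a)  →  {clear(a,a), clear(e,a), clear(f,e), clear(f,f), on(e), on(f)}
2. move(a,f)  →  {clear(a,a), clear(e,a), clear(f,e), clear(f,f), near(a,a), near(f,a), on(e)}
3. move(f,e)  →  {clear(a,a), clear(e,a), clear(f,e), clear(f,f), near(a,a), near(e,f), near(f,a), near(f,f)}
optimal plan length = 3; 3 ≤ 3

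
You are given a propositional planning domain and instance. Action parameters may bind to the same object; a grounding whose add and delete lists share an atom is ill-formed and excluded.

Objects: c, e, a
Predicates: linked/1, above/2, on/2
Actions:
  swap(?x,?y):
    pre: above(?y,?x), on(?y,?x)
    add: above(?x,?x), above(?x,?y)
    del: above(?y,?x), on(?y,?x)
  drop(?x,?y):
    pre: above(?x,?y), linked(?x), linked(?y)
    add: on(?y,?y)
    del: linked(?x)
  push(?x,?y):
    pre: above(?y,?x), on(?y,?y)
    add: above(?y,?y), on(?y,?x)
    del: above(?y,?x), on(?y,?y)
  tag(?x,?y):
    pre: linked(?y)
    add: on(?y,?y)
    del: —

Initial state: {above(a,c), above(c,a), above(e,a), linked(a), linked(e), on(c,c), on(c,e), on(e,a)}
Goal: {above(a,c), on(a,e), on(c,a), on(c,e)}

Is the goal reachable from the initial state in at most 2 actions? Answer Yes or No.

1. swap(a,e)  →  {above(a,a), above(a,c), above(a,e), above(c,a), linked(a), linked(e), on(c,c), on(c,e)}
2. drop(a,a)  →  {above(a,a), above(a,c), above(a,e), above(c,a), linked(e), on(a,a), on(c,c), on(c,e)}
3. push(e,a)  →  {above(a,a), above(a,c), above(c,a), linked(e), on(a,e), on(c,c), on(c,e)}
4. push(a,c)  →  {above(a,a), above(a,c), above(c,c), linked(e), on(a,e), on(c,a), on(c,e)}
optimal plan length = 4; 4 > 2

No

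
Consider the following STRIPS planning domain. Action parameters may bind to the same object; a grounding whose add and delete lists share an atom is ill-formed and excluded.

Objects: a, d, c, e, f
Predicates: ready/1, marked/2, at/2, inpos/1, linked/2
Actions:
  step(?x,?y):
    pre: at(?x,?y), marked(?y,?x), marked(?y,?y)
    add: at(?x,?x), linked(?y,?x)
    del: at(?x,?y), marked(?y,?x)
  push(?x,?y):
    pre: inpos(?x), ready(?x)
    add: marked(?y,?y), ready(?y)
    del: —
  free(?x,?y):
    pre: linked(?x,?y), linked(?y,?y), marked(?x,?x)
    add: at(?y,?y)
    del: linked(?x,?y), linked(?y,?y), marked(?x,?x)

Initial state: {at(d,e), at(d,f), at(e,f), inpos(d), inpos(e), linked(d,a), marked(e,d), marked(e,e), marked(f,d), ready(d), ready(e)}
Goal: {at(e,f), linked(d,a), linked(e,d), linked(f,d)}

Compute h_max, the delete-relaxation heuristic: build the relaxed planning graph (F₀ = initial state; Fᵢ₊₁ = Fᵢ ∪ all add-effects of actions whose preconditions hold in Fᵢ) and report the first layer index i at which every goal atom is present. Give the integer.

2

F0 = init (11 atoms)
F1 = F0 ∪ {at(d,d), linked(e,d), marked(a,a), marked(c,c), marked(d,d), marked(f,f), ready(a), ready(c), ready(f)}  (20 atoms)
F2 = F1 ∪ {linked(f,d)}  (21 atoms)
goal ⊆ F2  ⇒  h_max = 2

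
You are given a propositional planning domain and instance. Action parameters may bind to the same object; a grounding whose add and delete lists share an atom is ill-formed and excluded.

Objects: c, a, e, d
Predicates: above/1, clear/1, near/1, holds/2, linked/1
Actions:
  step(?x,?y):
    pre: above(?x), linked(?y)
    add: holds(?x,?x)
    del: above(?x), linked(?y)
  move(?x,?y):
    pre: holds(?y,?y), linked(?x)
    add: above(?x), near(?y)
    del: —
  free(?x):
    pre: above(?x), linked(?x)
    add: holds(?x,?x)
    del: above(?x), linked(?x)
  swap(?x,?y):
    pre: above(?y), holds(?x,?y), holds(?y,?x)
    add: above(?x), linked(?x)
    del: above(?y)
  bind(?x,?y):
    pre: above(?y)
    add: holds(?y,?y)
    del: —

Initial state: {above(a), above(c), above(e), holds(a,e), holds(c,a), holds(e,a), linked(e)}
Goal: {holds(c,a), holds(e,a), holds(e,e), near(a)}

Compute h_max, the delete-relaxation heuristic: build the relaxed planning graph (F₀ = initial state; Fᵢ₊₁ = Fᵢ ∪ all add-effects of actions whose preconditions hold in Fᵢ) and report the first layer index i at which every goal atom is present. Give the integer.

2

F0 = init (7 atoms)
F1 = F0 ∪ {holds(a,a), holds(c,c), holds(e,e), linked(a)}  (11 atoms)
F2 = F1 ∪ {near(a), near(c), near(e)}  (14 atoms)
goal ⊆ F2  ⇒  h_max = 2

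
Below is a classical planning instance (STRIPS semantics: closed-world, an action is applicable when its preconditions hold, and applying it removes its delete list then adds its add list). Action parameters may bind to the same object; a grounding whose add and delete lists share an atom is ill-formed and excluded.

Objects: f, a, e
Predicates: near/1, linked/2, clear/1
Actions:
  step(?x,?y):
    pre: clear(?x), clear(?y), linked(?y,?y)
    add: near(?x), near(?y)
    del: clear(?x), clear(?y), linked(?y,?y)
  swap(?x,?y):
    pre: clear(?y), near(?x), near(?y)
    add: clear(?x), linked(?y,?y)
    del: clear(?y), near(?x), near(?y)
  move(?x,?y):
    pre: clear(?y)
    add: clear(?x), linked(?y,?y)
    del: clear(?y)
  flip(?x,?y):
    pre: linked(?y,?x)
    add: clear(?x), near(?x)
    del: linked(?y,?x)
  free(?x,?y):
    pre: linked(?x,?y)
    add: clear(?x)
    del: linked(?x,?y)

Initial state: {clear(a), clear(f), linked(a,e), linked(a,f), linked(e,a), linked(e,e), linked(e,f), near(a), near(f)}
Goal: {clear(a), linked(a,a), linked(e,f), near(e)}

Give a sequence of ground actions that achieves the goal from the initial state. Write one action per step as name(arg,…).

1. swap(f,a)  →  {clear(f), linked(a,a), linked(a,e), linked(a,f), linked(e,a), linked(e,e), linked(e,f)}
2. move(a,f)  →  {clear(a), linked(a,a), linked(a,e), linked(a,f), linked(e,a), linked(e,e), linked(e,f), linked(f,f)}
3. flip(e,a)  →  {clear(a), clear(e), linked(a,a), linked(a,f), linked(e,a), linked(e,e), linked(e,f), linked(f,f), near(e)}

swap(f,a); move(a,f); flip(e,a)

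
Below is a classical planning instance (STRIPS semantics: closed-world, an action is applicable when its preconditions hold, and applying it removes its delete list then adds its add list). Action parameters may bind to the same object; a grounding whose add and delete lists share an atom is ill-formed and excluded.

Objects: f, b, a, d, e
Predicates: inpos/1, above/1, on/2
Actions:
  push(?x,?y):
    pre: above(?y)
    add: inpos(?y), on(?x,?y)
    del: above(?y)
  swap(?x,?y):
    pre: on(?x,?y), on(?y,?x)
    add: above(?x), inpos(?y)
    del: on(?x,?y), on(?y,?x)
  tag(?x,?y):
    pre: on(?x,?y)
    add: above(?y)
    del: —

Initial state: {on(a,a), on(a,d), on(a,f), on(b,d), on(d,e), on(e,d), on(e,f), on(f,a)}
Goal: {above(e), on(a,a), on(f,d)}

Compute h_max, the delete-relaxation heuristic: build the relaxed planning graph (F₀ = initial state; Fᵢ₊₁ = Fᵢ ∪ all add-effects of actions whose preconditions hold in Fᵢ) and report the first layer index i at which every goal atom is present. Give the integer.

F0 = init (8 atoms)
F1 = F0 ∪ {above(a), above(d), above(e), above(f), inpos(a), inpos(d), inpos(e), inpos(f)}  (16 atoms)
F2 = F1 ∪ {on(a,e), on(b,a), on(b,e), on(b,f), on(d,a), on(d,d), on(d,f), on(e,a), on(e,e), on(f,d), on(f,e), on(f,f)}  (28 atoms)
goal ⊆ F2  ⇒  h_max = 2

2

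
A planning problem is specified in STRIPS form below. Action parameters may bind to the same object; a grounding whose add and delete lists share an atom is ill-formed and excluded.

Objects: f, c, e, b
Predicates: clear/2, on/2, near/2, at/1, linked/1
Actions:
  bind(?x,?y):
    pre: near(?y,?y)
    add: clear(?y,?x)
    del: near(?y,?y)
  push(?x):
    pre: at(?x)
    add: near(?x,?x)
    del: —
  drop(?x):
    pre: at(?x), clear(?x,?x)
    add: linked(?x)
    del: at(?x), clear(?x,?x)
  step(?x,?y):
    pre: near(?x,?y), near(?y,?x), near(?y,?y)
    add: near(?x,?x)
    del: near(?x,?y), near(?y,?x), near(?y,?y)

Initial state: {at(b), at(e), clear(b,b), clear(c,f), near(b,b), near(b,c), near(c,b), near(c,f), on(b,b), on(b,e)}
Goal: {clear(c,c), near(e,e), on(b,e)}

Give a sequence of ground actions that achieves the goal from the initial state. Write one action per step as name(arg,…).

push(e); step(c,b); bind(c,c)

1. push(e)  →  {at(b), at(e), clear(b,b), clear(c,f), near(b,b), near(b,c), near(c,b), near(c,f), near(e,e), on(b,b), on(b,e)}
2. step(c,b)  →  {at(b), at(e), clear(b,b), clear(c,f), near(c,c), near(c,f), near(e,e), on(b,b), on(b,e)}
3. bind(c,c)  →  {at(b), at(e), clear(b,b), clear(c,c), clear(c,f), near(c,f), near(e,e), on(b,b), on(b,e)}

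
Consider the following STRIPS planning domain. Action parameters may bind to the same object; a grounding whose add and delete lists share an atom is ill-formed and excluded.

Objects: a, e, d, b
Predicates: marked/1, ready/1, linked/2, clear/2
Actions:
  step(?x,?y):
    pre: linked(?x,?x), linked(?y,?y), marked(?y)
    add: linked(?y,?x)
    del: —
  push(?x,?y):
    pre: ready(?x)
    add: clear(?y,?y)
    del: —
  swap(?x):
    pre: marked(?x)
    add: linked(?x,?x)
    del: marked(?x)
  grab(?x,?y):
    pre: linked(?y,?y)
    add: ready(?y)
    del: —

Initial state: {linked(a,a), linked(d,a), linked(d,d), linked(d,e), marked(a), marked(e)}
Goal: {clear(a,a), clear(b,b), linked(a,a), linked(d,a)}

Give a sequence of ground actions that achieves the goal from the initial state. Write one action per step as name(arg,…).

grab(a,a); push(a,a); push(a,b)

1. grab(a,a)  →  {linked(a,a), linked(d,a), linked(d,d), linked(d,e), marked(a), marked(e), ready(a)}
2. push(a,a)  →  {clear(a,a), linked(a,a), linked(d,a), linked(d,d), linked(d,e), marked(a), marked(e), ready(a)}
3. push(a,b)  →  {clear(a,a), clear(b,b), linked(a,a), linked(d,a), linked(d,d), linked(d,e), marked(a), marked(e), ready(a)}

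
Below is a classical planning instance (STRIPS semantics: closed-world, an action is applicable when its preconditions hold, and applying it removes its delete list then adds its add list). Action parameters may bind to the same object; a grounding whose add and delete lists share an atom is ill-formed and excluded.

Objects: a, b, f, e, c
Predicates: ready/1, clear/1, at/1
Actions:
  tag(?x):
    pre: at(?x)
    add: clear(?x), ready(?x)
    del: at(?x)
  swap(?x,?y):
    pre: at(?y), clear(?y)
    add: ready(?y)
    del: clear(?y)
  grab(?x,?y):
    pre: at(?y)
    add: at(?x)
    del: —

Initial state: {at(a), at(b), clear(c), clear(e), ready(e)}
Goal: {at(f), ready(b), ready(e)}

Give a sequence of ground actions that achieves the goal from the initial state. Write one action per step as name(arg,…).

1. tag(b)  →  {at(a), clear(b), clear(c), clear(e), ready(b), ready(e)}
2. grab(f,a)  →  {at(a), at(f), clear(b), clear(c), clear(e), ready(b), ready(e)}

tag(b); grab(f,a)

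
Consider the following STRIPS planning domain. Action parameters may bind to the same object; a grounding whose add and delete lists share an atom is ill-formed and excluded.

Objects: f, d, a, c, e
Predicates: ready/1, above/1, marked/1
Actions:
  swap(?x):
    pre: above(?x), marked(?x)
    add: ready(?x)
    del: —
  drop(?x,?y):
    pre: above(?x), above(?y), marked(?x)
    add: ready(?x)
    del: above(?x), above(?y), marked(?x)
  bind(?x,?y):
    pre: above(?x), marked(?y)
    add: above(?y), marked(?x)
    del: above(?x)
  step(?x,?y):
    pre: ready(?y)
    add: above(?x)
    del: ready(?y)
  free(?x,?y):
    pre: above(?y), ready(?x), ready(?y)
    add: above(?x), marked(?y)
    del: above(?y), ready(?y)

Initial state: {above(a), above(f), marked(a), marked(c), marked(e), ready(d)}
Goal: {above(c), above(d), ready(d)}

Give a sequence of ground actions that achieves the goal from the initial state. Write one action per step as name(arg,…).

swap(a); bind(f,c); step(d,a)

1. swap(a)  →  {above(a), above(f), marked(a), marked(c), marked(e), ready(a), ready(d)}
2. bind(f,c)  →  {above(a), above(c), marked(a), marked(c), marked(e), marked(f), ready(a), ready(d)}
3. step(d,a)  →  {above(a), above(c), above(d), marked(a), marked(c), marked(e), marked(f), ready(d)}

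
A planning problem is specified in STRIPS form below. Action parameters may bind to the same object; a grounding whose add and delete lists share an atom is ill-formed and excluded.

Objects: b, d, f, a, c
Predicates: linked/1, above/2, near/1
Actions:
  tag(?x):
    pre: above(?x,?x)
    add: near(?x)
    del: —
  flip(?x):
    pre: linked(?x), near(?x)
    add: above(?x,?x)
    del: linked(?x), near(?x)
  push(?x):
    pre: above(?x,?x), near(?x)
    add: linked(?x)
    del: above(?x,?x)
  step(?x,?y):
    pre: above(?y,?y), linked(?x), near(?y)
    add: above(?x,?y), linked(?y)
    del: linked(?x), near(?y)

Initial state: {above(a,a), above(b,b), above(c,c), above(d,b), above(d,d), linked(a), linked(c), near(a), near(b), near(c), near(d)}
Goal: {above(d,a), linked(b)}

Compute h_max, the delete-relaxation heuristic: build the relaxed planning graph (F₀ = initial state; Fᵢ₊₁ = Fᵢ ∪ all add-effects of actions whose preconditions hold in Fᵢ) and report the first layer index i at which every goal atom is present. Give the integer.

2

F0 = init (11 atoms)
F1 = F0 ∪ {above(a,b), above(a,c), above(a,d), above(c,a), above(c,b), above(c,d), linked(b), linked(d)}  (19 atoms)
F2 = F1 ∪ {above(b,a), above(b,c), above(b,d), above(d,a), above(d,c)}  (24 atoms)
goal ⊆ F2  ⇒  h_max = 2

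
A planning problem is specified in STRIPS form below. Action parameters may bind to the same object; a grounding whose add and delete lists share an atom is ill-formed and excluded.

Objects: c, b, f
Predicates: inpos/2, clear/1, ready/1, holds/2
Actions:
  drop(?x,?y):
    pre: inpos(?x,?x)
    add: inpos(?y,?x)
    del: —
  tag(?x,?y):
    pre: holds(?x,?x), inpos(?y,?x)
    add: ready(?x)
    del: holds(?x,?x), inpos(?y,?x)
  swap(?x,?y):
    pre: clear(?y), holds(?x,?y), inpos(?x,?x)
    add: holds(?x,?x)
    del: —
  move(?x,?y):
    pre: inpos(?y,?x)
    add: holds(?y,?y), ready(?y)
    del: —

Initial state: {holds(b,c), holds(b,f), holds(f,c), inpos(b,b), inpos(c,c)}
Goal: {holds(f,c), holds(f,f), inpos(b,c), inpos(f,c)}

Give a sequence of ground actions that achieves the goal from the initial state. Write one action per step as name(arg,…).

drop(c,b); drop(c,f); move(c,f)

1. drop(c,b)  →  {holds(b,c), holds(b,f), holds(f,c), inpos(b,b), inpos(b,c), inpos(c,c)}
2. drop(c,f)  →  {holds(b,c), holds(b,f), holds(f,c), inpos(b,b), inpos(b,c), inpos(c,c), inpos(f,c)}
3. move(c,f)  →  {holds(b,c), holds(b,f), holds(f,c), holds(f,f), inpos(b,b), inpos(b,c), inpos(c,c), inpos(f,c), ready(f)}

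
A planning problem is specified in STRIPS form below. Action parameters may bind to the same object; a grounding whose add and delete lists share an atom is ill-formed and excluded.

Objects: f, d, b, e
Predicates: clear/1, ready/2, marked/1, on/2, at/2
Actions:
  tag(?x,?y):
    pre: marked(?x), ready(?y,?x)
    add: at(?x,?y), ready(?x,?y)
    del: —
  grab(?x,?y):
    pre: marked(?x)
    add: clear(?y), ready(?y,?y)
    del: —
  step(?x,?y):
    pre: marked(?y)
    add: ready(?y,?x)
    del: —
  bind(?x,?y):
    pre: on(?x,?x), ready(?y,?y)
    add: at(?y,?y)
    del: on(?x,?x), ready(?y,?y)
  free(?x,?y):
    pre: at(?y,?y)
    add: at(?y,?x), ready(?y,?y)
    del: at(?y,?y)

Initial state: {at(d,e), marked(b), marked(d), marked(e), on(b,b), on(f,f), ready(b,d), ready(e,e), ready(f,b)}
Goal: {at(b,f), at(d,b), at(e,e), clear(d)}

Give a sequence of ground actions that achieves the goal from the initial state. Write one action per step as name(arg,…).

tag(d,b); tag(b,f); tag(e,e); grab(d,d)

1. tag(d,b)  →  {at(d,b), at(d,e), marked(b), marked(d), marked(e), on(b,b), on(f,f), ready(b,d), ready(d,b), ready(e,e), ready(f,b)}
2. tag(b,f)  →  {at(b,f), at(d,b), at(d,e), marked(b), marked(d), marked(e), on(b,b), on(f,f), ready(b,d), ready(b,f), ready(d,b), ready(e,e), ready(f,b)}
3. tag(e,e)  →  {at(b,f), at(d,b), at(d,e), at(e,e), marked(b), marked(d), marked(e), on(b,b), on(f,f), ready(b,d), ready(b,f), ready(d,b), ready(e,e), ready(f,b)}
4. grab(d,d)  →  {at(b,f), at(d,b), at(d,e), at(e,e), clear(d), marked(b), marked(d), marked(e), on(b,b), on(f,f), ready(b,d), ready(b,f), ready(d,b), ready(d,d), ready(e,e), ready(f,b)}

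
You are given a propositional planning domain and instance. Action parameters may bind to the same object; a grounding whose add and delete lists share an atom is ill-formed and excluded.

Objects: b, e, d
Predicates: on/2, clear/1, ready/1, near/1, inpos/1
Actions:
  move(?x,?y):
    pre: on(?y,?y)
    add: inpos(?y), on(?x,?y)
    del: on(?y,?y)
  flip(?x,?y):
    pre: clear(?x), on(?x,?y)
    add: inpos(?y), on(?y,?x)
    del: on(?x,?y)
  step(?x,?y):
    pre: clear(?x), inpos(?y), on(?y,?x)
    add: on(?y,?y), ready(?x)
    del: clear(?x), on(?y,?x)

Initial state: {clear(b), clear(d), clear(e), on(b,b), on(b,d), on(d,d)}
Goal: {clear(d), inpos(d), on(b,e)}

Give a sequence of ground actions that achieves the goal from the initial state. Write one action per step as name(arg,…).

1. move(b,d)  →  {clear(b), clear(d), clear(e), inpos(d), on(b,b), on(b,d)}
2. move(e,b)  →  {clear(b), clear(d), clear(e), inpos(b), inpos(d), on(b,d), on(e,b)}
3. flip(e,b)  →  {clear(b), clear(d), clear(e), inpos(b), inpos(d), on(b,d), on(b,e)}

move(b,d); move(e,b); flip(e,b)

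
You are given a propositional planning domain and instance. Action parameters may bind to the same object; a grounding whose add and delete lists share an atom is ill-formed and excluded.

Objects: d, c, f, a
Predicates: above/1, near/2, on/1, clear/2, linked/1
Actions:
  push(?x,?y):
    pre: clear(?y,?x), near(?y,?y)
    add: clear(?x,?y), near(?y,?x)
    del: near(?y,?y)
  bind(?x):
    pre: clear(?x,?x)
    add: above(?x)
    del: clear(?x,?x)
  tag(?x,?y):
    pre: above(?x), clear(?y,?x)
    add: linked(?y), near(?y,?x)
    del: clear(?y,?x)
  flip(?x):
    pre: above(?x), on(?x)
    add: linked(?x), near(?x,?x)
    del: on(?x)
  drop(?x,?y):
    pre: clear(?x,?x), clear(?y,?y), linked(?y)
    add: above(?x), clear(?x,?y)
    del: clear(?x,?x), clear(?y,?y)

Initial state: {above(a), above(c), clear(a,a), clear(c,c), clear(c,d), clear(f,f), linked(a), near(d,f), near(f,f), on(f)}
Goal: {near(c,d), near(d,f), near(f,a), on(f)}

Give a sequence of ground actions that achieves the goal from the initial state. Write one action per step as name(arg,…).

1. tag(c,c)  →  {above(a), above(c), clear(a,a), clear(c,d), clear(f,f), linked(a), linked(c), near(c,c), near(d,f), near(f,f), on(f)}
2. push(d,c)  →  {above(a), above(c), clear(a,a), clear(c,d), clear(d,c), clear(f,f), linked(a), linked(c), near(c,d), near(d,f), near(f,f), on(f)}
3. drop(f,a)  →  {above(a), above(c), above(f), clear(c,d), clear(d,c), clear(f,a), linked(a), linked(c), near(c,d), near(d,f), near(f,f), on(f)}
4. push(a,f)  →  {above(a), above(c), above(f), clear(a,f), clear(c,d), clear(d,c), clear(f,a), linked(a), linked(c), near(c,d), near(d,f), near(f,a), on(f)}

tag(c,c); push(d,c); drop(f,a); push(a,f)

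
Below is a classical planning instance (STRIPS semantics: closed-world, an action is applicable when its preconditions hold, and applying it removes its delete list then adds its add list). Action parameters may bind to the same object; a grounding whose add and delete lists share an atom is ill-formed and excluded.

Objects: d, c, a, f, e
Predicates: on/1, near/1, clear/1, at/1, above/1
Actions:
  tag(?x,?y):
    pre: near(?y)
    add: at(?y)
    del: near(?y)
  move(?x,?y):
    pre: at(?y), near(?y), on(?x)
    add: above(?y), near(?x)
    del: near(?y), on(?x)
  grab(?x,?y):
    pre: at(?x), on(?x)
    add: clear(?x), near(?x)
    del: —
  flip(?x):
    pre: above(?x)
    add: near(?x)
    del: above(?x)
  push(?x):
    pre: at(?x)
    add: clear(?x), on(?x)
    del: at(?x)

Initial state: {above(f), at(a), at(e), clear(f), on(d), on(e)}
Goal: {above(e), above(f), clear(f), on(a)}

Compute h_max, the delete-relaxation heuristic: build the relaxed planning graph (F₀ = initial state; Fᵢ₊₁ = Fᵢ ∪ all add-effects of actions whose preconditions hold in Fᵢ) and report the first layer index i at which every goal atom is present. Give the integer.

2

F0 = init (6 atoms)
F1 = F0 ∪ {clear(a), clear(e), near(e), near(f), on(a)}  (11 atoms)
F2 = F1 ∪ {above(e), at(f), near(a), near(d)}  (15 atoms)
goal ⊆ F2  ⇒  h_max = 2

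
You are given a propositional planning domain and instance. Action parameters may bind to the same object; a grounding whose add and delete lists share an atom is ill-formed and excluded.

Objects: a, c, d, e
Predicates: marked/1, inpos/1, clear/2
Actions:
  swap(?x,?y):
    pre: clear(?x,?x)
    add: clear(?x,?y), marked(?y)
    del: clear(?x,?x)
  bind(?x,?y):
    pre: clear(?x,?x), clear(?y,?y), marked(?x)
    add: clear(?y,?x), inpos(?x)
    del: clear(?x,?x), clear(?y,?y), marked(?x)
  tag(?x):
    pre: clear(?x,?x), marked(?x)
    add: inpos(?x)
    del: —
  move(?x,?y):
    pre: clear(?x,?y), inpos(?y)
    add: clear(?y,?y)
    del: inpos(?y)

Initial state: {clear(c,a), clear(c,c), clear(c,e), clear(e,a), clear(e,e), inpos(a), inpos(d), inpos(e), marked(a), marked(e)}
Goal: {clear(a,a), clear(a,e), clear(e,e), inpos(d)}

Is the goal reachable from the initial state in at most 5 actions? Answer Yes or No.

Yes

1. move(c,a)  →  {clear(a,a), clear(c,a), clear(c,c), clear(c,e), clear(e,a), clear(e,e), inpos(d), inpos(e), marked(a), marked(e)}
2. tag(a)  →  {clear(a,a), clear(c,a), clear(c,c), clear(c,e), clear(e,a), clear(e,e), inpos(a), inpos(d), inpos(e), marked(a), marked(e)}
3. swap(a,e)  →  {clear(a,e), clear(c,a), clear(c,c), clear(c,e), clear(e,a), clear(e,e), inpos(a), inpos(d), inpos(e), marked(a), marked(e)}
4. move(c,a)  →  {clear(a,a), clear(a,e), clear(c,a), clear(c,c), clear(c,e), clear(e,a), clear(e,e), inpos(d), inpos(e), marked(a), marked(e)}
optimal plan length = 4; 4 ≤ 5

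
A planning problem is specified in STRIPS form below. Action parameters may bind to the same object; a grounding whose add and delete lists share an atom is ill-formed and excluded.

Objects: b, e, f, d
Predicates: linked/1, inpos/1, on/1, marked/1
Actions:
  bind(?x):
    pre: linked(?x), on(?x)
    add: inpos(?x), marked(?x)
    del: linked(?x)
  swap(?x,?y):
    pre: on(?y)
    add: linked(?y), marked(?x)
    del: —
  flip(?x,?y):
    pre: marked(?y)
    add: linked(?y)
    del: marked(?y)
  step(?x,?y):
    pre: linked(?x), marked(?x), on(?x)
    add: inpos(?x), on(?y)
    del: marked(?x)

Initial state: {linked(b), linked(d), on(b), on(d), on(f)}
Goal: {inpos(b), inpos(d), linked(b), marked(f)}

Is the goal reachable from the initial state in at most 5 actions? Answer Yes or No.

1. bind(b)  →  {inpos(b), linked(d), marked(b), on(b), on(d), on(f)}
2. bind(d)  →  {inpos(b), inpos(d), marked(b), marked(d), on(b), on(d), on(f)}
3. swap(f,b)  →  {inpos(b), inpos(d), linked(b), marked(b), marked(d), marked(f), on(b), on(d), on(f)}
optimal plan length = 3; 3 ≤ 5

Yes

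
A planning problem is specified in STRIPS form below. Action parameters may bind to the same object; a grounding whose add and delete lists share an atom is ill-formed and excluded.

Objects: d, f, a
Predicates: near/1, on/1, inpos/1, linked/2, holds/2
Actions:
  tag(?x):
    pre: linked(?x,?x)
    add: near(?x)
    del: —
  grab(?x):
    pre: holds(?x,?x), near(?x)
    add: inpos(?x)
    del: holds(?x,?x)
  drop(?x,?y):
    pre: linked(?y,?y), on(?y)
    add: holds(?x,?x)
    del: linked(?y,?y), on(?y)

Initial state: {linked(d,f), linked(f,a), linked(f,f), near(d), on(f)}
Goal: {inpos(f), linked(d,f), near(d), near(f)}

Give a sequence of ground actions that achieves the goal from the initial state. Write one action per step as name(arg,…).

1. tag(f)  →  {linked(d,f), linked(f,a), linked(f,f), near(d), near(f), on(f)}
2. drop(f,f)  →  {holds(f,f), linked(d,f), linked(f,a), near(d), near(f)}
3. grab(f)  →  {inpos(f), linked(d,f), linked(f,a), near(d), near(f)}

tag(f); drop(f,f); grab(f)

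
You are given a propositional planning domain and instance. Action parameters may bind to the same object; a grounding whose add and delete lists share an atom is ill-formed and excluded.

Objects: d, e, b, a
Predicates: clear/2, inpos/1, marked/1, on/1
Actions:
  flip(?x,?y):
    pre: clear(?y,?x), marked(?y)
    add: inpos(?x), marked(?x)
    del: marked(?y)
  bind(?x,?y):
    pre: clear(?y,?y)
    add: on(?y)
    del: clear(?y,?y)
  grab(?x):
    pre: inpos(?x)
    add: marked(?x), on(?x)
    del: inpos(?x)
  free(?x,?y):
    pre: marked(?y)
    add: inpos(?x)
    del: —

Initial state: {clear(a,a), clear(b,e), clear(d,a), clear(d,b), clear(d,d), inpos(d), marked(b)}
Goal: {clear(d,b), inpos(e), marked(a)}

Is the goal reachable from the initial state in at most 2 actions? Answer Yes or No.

1. flip(e,b)  →  {clear(a,a), clear(b,e), clear(d,a), clear(d,b), clear(d,d), inpos(d), inpos(e), marked(e)}
2. grab(d)  →  {clear(a,a), clear(b,e), clear(d,a), clear(d,b), clear(d,d), inpos(e), marked(d), marked(e), on(d)}
3. flip(a,d)  →  {clear(a,a), clear(b,e), clear(d,a), clear(d,b), clear(d,d), inpos(a), inpos(e), marked(a), marked(e), on(d)}
optimal plan length = 3; 3 > 2

No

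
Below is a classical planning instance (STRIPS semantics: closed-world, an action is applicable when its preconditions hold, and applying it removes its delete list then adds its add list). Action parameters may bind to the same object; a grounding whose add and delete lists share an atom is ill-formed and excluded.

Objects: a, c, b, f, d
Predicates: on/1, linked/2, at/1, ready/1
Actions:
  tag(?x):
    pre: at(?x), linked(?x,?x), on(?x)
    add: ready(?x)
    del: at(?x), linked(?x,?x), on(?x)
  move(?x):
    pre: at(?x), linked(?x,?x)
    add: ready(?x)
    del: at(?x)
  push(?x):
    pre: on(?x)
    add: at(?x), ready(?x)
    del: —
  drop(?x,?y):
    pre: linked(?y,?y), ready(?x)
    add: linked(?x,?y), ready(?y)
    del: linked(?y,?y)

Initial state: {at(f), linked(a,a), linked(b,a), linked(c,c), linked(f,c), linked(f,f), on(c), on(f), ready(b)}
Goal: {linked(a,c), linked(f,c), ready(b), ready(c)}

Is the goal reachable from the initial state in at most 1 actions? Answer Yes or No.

1. drop(b,a)  →  {at(f), linked(b,a), linked(c,c), linked(f,c), linked(f,f), on(c), on(f), ready(a), ready(b)}
2. drop(a,c)  →  {at(f), linked(a,c), linked(b,a), linked(f,c), linked(f,f), on(c), on(f), ready(a), ready(b), ready(c)}
optimal plan length = 2; 2 > 1

No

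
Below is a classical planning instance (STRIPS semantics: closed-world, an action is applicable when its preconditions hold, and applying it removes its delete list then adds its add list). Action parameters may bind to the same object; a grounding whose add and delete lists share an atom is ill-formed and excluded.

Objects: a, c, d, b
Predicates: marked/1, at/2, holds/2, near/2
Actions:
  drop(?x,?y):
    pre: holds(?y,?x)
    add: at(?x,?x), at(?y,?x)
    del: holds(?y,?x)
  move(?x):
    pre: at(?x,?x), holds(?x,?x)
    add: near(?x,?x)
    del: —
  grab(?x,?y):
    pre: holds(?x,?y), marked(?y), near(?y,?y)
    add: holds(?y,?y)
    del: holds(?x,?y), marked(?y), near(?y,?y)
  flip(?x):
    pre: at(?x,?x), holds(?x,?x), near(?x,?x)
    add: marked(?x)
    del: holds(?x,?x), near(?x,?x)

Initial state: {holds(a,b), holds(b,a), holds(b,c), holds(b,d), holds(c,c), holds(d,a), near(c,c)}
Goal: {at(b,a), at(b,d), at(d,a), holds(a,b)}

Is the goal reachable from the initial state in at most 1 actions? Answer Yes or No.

1. drop(a,d)  →  {at(a,a), at(d,a), holds(a,b), holds(b,a), holds(b,c), holds(b,d), holds(c,c), near(c,c)}
2. drop(a,b)  →  {at(a,a), at(b,a), at(d,a), holds(a,b), holds(b,c), holds(b,d), holds(c,c), near(c,c)}
3. drop(d,b)  →  {at(a,a), at(b,a), at(b,d), at(d,a), at(d,d), holds(a,b), holds(b,c), holds(c,c), near(c,c)}
optimal plan length = 3; 3 > 1

No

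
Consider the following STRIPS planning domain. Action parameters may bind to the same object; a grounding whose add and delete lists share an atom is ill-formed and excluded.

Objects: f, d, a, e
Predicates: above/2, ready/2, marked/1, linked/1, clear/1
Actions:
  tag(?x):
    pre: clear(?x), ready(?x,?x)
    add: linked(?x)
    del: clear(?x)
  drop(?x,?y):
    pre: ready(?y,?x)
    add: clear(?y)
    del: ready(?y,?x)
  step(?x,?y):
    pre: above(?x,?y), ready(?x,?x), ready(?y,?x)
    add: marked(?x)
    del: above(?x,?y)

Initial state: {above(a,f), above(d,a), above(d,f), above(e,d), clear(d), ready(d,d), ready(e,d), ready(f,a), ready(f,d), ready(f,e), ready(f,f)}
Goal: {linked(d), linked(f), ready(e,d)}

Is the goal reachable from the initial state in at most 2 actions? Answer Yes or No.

1. tag(d)  →  {above(a,f), above(d,a), above(d,f), above(e,d), linked(d), ready(d,d), ready(e,d), ready(f,a), ready(f,d), ready(f,e), ready(f,f)}
2. drop(d,f)  →  {above(a,f), above(d,a), above(d,f), above(e,d), clear(f), linked(d), ready(d,d), ready(e,d), ready(f,a), ready(f,e), ready(f,f)}
3. tag(f)  →  {above(a,f), above(d,a), above(d,f), above(e,d), linked(d), linked(f), ready(d,d), ready(e,d), ready(f,a), ready(f,e), ready(f,f)}
optimal plan length = 3; 3 > 2

No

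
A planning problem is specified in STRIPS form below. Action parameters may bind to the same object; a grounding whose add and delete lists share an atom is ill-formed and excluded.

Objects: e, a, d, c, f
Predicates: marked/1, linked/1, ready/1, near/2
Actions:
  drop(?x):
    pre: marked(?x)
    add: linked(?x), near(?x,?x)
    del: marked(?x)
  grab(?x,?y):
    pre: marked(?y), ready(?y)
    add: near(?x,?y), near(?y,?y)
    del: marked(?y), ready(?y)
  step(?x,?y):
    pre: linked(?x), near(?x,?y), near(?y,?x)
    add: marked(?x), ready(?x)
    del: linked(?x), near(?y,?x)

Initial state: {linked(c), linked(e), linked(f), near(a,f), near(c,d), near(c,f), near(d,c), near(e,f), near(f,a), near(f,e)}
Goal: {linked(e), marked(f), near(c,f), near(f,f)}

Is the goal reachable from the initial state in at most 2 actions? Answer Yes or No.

1. step(f,e)  →  {linked(c), linked(e), marked(f), near(a,f), near(c,d), near(c,f), near(d,c), near(f,a), near(f,e), ready(f)}
2. drop(f)  →  {linked(c), linked(e), linked(f), near(a,f), near(c,d), near(c,f), near(d,c), near(f,a), near(f,e), near(f,f), ready(f)}
3. step(f,a)  →  {linked(c), linked(e), marked(f), near(c,d), near(c,f), near(d,c), near(f,a), near(f,e), near(f,f), ready(f)}
optimal plan length = 3; 3 > 2

No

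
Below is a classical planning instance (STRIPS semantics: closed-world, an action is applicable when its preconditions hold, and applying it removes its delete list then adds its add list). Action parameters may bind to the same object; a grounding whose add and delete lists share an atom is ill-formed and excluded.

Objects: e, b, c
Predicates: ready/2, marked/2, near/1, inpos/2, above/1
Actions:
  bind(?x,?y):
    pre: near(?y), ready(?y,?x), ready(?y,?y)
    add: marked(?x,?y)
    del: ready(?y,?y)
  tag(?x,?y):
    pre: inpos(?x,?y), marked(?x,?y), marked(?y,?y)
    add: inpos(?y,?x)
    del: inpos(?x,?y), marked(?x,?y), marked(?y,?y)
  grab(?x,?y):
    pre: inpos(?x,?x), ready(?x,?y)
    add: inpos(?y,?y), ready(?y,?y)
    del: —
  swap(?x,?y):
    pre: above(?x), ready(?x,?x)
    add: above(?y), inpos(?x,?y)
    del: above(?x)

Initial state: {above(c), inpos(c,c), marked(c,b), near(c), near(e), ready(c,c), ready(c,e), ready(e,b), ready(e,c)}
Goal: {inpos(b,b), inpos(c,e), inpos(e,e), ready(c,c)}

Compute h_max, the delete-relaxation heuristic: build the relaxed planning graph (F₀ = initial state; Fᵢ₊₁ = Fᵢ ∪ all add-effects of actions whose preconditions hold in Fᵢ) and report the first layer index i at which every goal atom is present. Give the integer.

2

F0 = init (9 atoms)
F1 = F0 ∪ {above(b), above(e), inpos(c,b), inpos(c,e), inpos(e,e), marked(c,c), marked(e,c), ready(e,e)}  (17 atoms)
F2 = F1 ∪ {inpos(b,b), inpos(e,b), inpos(e,c), marked(b,e), marked(c,e), marked(e,e), ready(b,b)}  (24 atoms)
goal ⊆ F2  ⇒  h_max = 2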